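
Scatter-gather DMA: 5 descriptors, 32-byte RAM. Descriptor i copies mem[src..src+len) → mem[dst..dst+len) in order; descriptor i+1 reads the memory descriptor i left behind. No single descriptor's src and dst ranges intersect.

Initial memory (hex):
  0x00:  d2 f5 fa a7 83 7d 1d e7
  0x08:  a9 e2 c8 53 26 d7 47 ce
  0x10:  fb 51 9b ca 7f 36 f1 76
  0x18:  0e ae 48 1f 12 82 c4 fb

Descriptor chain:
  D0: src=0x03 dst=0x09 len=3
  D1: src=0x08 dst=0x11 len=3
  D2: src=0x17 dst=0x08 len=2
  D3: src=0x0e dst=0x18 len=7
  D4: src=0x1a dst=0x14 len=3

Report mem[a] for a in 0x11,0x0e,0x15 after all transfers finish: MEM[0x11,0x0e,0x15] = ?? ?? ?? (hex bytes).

[0] 0x03->0x09 len=3 : a7 83 7d
[1] 0x08->0x11 len=3 : a9 a7 83
[2] 0x17->0x08 len=2 : 76 0e
[3] 0x0e->0x18 len=7 : 47 ce fb a9 a7 83 7f
[4] 0x1a->0x14 len=3 : fb a9 a7
query mem[0x11]=0xa9, mem[0x0e]=0x47, mem[0x15]=0xa9

MEM[0x11,0x0e,0x15] = a9 47 a9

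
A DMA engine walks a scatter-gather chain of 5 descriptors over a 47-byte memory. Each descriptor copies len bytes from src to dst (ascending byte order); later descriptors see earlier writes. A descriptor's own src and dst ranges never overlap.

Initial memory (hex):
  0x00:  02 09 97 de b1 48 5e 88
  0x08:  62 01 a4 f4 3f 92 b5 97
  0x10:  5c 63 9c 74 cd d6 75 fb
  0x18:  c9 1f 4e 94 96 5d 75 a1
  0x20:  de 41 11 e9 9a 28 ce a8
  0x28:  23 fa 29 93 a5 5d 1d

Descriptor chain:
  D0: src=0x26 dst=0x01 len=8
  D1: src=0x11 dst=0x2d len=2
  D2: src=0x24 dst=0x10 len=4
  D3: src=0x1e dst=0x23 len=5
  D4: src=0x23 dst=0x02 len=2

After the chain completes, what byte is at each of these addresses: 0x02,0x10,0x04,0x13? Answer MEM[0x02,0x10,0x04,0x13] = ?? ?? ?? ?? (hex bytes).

[0] 0x26->0x01 len=8 : ce a8 23 fa 29 93 a5 5d
[1] 0x11->0x2d len=2 : 63 9c
[2] 0x24->0x10 len=4 : 9a 28 ce a8
[3] 0x1e->0x23 len=5 : 75 a1 de 41 11
[4] 0x23->0x02 len=2 : 75 a1
query mem[0x02]=0x75, mem[0x10]=0x9a, mem[0x04]=0xfa, mem[0x13]=0xa8

MEM[0x02,0x10,0x04,0x13] = 75 9a fa a8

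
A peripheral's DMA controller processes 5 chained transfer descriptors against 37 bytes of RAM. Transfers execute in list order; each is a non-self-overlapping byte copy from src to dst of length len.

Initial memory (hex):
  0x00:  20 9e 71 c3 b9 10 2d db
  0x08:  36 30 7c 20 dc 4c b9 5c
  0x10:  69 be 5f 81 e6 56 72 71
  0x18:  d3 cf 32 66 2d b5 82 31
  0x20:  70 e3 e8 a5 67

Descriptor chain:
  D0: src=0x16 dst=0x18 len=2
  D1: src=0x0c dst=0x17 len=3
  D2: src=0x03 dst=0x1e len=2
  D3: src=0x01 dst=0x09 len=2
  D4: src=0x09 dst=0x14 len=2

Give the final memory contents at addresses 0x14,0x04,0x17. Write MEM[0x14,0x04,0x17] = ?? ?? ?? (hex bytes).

  after D0: wrote 2B at 0x18 = 7271
  after D1: wrote 3B at 0x17 = dc4cb9
  after D2: wrote 2B at 0x1e = c3b9
  after D3: wrote 2B at 0x09 = 9e71
  after D4: wrote 2B at 0x14 = 9e71
query mem[0x14]=0x9e, mem[0x04]=0xb9, mem[0x17]=0xdc

MEM[0x14,0x04,0x17] = 9e b9 dc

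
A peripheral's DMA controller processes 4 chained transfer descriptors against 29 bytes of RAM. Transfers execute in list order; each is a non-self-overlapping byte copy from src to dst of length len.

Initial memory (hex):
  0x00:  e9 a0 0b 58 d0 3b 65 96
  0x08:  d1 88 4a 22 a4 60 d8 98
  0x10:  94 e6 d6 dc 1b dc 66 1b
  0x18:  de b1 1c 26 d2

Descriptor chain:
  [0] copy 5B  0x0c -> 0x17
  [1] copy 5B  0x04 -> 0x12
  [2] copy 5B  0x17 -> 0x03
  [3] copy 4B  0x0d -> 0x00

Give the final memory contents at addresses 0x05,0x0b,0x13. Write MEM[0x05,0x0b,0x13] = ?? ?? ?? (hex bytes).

D0: mem[0x17..0x1b] <- [a4 60 d8 98 94]
D1: mem[0x12..0x16] <- [d0 3b 65 96 d1]
D2: mem[0x03..0x07] <- [a4 60 d8 98 94]
D3: mem[0x00..0x03] <- [60 d8 98 94]
query mem[0x05]=0xd8, mem[0x0b]=0x22, mem[0x13]=0x3b

MEM[0x05,0x0b,0x13] = d8 22 3b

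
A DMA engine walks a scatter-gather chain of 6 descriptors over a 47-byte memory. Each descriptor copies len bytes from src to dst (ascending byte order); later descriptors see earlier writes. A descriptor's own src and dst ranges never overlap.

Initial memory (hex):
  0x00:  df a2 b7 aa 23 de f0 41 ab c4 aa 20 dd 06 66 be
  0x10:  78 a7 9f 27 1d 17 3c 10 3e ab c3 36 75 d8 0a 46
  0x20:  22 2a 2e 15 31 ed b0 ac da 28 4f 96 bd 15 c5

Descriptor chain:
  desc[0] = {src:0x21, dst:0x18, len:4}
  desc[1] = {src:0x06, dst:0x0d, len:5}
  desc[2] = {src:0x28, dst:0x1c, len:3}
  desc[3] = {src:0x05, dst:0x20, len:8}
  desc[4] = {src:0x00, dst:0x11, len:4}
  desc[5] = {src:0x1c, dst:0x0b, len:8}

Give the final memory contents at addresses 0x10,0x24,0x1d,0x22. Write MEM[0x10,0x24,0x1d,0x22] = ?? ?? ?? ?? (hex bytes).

MEM[0x10,0x24,0x1d,0x22] = f0 c4 28 41

#0 dst[0x18+4] := {0x2a,0x2e,0x15,0x31}
#1 dst[0x0d+5] := {0xf0,0x41,0xab,0xc4,0xaa}
#2 dst[0x1c+3] := {0xda,0x28,0x4f}
#3 dst[0x20+8] := {0xde,0xf0,0x41,0xab,0xc4,0xaa,0x20,0xdd}
#4 dst[0x11+4] := {0xdf,0xa2,0xb7,0xaa}
#5 dst[0x0b+8] := {0xda,0x28,0x4f,0x46,0xde,0xf0,0x41,0xab}
query mem[0x10]=0xf0, mem[0x24]=0xc4, mem[0x1d]=0x28, mem[0x22]=0x41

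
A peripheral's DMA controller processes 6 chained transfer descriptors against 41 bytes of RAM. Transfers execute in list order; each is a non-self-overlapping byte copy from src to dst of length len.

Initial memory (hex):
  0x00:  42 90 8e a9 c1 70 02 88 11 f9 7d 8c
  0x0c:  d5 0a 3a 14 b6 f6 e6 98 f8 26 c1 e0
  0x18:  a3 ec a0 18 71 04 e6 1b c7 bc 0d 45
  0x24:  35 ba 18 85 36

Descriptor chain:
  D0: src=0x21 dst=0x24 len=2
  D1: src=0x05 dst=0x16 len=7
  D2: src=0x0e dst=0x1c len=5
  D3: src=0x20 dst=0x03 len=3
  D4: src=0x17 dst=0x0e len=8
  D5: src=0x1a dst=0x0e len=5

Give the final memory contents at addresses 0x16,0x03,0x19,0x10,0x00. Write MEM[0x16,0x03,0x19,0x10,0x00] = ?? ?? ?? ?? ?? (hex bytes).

D0: mem[0x24..0x25] <- [bc 0d]
D1: mem[0x16..0x1c] <- [70 02 88 11 f9 7d 8c]
D2: mem[0x1c..0x20] <- [3a 14 b6 f6 e6]
D3: mem[0x03..0x05] <- [e6 bc 0d]
D4: mem[0x0e..0x15] <- [02 88 11 f9 7d 3a 14 b6]
D5: mem[0x0e..0x12] <- [f9 7d 3a 14 b6]
query mem[0x16]=0x70, mem[0x03]=0xe6, mem[0x19]=0x11, mem[0x10]=0x3a, mem[0x00]=0x42

MEM[0x16,0x03,0x19,0x10,0x00] = 70 e6 11 3a 42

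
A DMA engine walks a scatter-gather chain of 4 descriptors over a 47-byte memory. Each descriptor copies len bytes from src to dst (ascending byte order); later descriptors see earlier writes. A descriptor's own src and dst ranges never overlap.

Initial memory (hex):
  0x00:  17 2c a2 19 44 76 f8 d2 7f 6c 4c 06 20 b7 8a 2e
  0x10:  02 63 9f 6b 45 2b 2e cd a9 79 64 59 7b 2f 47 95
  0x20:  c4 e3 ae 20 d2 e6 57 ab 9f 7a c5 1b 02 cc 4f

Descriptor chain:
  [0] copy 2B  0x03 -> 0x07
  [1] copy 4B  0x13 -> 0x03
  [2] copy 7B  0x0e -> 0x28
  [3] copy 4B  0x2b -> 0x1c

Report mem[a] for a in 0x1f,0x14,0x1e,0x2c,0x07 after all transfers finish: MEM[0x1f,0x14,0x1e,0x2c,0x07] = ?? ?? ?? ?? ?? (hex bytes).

MEM[0x1f,0x14,0x1e,0x2c,0x07] = 45 45 6b 9f 19

D0: mem[0x07..0x08] <- [19 44]
D1: mem[0x03..0x06] <- [6b 45 2b 2e]
D2: mem[0x28..0x2e] <- [8a 2e 02 63 9f 6b 45]
D3: mem[0x1c..0x1f] <- [63 9f 6b 45]
query mem[0x1f]=0x45, mem[0x14]=0x45, mem[0x1e]=0x6b, mem[0x2c]=0x9f, mem[0x07]=0x19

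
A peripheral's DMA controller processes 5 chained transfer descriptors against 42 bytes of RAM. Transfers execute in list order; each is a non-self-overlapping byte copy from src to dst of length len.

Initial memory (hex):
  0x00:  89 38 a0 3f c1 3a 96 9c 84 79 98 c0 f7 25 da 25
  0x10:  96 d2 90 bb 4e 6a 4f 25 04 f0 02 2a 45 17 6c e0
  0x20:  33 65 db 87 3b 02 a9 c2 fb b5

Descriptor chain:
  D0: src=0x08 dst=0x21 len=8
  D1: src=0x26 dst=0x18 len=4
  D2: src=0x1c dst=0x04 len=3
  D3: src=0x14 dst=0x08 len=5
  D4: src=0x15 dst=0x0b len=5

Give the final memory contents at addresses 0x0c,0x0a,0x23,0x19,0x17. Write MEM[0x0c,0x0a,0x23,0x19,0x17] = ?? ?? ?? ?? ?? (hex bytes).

  after D0: wrote 8B at 0x21 = 847998c0f725da25
  after D1: wrote 4B at 0x18 = 25da25b5
  after D2: wrote 3B at 0x04 = 45176c
  after D3: wrote 5B at 0x08 = 4e6a4f2525
  after D4: wrote 5B at 0x0b = 6a4f2525da
query mem[0x0c]=0x4f, mem[0x0a]=0x4f, mem[0x23]=0x98, mem[0x19]=0xda, mem[0x17]=0x25

MEM[0x0c,0x0a,0x23,0x19,0x17] = 4f 4f 98 da 25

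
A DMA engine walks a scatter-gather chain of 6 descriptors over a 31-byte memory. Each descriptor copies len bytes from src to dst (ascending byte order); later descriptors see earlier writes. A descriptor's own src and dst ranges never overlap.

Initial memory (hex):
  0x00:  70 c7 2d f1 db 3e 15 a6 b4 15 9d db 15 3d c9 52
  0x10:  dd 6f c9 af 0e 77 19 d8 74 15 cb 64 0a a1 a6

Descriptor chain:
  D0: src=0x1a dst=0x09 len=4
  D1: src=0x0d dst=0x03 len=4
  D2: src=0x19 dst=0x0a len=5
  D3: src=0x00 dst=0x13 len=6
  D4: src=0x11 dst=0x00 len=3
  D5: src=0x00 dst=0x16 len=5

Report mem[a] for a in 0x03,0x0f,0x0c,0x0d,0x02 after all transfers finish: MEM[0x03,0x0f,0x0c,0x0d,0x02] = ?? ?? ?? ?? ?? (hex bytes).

MEM[0x03,0x0f,0x0c,0x0d,0x02] = 3d 52 64 0a 70

#0 dst[0x09+4] := {0xcb,0x64,0x0a,0xa1}
#1 dst[0x03+4] := {0x3d,0xc9,0x52,0xdd}
#2 dst[0x0a+5] := {0x15,0xcb,0x64,0x0a,0xa1}
#3 dst[0x13+6] := {0x70,0xc7,0x2d,0x3d,0xc9,0x52}
#4 dst[0x00+3] := {0x6f,0xc9,0x70}
#5 dst[0x16+5] := {0x6f,0xc9,0x70,0x3d,0xc9}
query mem[0x03]=0x3d, mem[0x0f]=0x52, mem[0x0c]=0x64, mem[0x0d]=0x0a, mem[0x02]=0x70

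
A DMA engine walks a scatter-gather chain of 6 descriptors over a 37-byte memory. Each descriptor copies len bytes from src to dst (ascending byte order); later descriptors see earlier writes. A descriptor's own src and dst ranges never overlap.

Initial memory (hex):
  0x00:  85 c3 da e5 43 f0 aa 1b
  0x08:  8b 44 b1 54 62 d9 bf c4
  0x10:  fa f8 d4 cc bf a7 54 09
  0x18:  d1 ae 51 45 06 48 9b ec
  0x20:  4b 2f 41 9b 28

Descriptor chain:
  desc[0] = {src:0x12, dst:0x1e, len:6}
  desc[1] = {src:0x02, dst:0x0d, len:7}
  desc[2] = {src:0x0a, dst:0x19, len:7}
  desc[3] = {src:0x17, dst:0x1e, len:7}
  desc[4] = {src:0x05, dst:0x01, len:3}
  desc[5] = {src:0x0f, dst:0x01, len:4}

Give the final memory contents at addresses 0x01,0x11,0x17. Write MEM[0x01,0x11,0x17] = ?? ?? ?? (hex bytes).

MEM[0x01,0x11,0x17] = 43 aa 09

  after D0: wrote 6B at 0x1e = d4ccbfa75409
  after D1: wrote 7B at 0x0d = dae543f0aa1b8b
  after D2: wrote 7B at 0x19 = b15462dae543f0
  after D3: wrote 7B at 0x1e = 09d1b15462dae5
  after D4: wrote 3B at 0x01 = f0aa1b
  after D5: wrote 4B at 0x01 = 43f0aa1b
query mem[0x01]=0x43, mem[0x11]=0xaa, mem[0x17]=0x09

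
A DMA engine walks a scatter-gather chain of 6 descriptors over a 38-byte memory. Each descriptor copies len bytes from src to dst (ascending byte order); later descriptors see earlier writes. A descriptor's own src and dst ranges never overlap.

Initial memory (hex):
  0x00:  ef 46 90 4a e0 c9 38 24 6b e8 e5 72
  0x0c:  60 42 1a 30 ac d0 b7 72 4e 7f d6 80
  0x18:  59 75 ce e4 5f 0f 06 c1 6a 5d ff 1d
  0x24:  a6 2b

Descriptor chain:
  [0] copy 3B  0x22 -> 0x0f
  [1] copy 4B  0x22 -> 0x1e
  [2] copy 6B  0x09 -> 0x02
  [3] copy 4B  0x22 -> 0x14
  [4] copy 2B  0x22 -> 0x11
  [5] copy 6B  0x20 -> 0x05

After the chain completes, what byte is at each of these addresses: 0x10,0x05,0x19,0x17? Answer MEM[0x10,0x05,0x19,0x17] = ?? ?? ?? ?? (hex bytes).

  after D0: wrote 3B at 0x0f = ff1da6
  after D1: wrote 4B at 0x1e = ff1da62b
  after D2: wrote 6B at 0x02 = e8e57260421a
  after D3: wrote 4B at 0x14 = ff1da62b
  after D4: wrote 2B at 0x11 = ff1d
  after D5: wrote 6B at 0x05 = a62bff1da62b
query mem[0x10]=0x1d, mem[0x05]=0xa6, mem[0x19]=0x75, mem[0x17]=0x2b

MEM[0x10,0x05,0x19,0x17] = 1d a6 75 2b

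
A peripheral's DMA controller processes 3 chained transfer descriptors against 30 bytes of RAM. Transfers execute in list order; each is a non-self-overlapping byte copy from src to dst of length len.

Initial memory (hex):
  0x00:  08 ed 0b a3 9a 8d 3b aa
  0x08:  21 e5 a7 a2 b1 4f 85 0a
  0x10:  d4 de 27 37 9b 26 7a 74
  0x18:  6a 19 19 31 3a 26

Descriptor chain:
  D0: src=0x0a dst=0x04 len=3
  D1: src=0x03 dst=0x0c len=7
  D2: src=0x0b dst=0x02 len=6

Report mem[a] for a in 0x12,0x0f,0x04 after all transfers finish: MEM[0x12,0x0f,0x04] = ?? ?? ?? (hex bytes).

D0: mem[0x04..0x06] <- [a7 a2 b1]
D1: mem[0x0c..0x12] <- [a3 a7 a2 b1 aa 21 e5]
D2: mem[0x02..0x07] <- [a2 a3 a7 a2 b1 aa]
query mem[0x12]=0xe5, mem[0x0f]=0xb1, mem[0x04]=0xa7

MEM[0x12,0x0f,0x04] = e5 b1 a7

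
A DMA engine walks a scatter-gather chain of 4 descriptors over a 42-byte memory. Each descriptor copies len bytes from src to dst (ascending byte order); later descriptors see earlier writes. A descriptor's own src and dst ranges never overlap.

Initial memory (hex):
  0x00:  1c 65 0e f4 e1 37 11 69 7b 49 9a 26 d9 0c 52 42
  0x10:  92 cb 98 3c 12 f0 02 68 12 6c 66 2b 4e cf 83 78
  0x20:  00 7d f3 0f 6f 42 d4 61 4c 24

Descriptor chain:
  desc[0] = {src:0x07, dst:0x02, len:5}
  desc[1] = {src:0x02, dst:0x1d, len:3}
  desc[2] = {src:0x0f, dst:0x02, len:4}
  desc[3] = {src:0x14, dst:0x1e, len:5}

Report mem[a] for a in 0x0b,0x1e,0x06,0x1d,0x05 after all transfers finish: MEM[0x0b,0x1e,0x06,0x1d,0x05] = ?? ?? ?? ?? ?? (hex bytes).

MEM[0x0b,0x1e,0x06,0x1d,0x05] = 26 12 26 69 98

[0] 0x07->0x02 len=5 : 69 7b 49 9a 26
[1] 0x02->0x1d len=3 : 69 7b 49
[2] 0x0f->0x02 len=4 : 42 92 cb 98
[3] 0x14->0x1e len=5 : 12 f0 02 68 12
query mem[0x0b]=0x26, mem[0x1e]=0x12, mem[0x06]=0x26, mem[0x1d]=0x69, mem[0x05]=0x98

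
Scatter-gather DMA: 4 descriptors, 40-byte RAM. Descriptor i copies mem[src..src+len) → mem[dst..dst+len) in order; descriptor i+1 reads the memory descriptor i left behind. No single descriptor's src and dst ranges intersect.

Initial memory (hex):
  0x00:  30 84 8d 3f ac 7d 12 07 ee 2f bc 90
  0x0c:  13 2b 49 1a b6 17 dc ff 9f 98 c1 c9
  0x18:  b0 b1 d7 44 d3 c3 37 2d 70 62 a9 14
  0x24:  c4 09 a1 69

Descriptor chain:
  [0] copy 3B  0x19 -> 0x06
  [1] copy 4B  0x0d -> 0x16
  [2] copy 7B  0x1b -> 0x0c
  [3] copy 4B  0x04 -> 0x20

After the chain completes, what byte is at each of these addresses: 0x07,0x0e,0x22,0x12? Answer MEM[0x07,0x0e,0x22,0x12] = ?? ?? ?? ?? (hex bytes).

MEM[0x07,0x0e,0x22,0x12] = d7 c3 b1 62

D0: mem[0x06..0x08] <- [b1 d7 44]
D1: mem[0x16..0x19] <- [2b 49 1a b6]
D2: mem[0x0c..0x12] <- [44 d3 c3 37 2d 70 62]
D3: mem[0x20..0x23] <- [ac 7d b1 d7]
query mem[0x07]=0xd7, mem[0x0e]=0xc3, mem[0x22]=0xb1, mem[0x12]=0x62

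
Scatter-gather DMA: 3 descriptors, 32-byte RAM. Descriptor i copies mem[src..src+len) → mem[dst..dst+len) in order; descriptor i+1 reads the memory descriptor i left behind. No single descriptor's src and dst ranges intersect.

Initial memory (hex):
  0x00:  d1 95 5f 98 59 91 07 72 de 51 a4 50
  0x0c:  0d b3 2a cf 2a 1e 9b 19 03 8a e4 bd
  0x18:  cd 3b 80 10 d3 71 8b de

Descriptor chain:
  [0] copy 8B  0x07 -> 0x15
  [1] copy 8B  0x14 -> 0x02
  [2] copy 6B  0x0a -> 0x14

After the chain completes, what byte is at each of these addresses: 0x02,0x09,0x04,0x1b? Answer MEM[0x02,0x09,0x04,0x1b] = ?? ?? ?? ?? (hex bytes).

[0] 0x07->0x15 len=8 : 72 de 51 a4 50 0d b3 2a
[1] 0x14->0x02 len=8 : 03 72 de 51 a4 50 0d b3
[2] 0x0a->0x14 len=6 : a4 50 0d b3 2a cf
query mem[0x02]=0x03, mem[0x09]=0xb3, mem[0x04]=0xde, mem[0x1b]=0xb3

MEM[0x02,0x09,0x04,0x1b] = 03 b3 de b3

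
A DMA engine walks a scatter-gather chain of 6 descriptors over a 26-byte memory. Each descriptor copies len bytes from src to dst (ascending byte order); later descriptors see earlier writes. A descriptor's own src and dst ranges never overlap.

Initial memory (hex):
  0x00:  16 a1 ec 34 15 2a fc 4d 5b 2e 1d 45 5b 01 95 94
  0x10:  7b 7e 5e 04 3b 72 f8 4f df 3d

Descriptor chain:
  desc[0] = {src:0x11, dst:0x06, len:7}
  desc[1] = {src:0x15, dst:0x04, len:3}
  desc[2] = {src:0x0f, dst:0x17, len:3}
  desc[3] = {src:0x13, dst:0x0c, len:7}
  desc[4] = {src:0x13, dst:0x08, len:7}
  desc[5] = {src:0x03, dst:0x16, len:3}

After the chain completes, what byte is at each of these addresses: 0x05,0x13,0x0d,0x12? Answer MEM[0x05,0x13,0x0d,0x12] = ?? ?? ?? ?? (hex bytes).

MEM[0x05,0x13,0x0d,0x12] = f8 04 7b 7e

#0 dst[0x06+7] := {0x7e,0x5e,0x04,0x3b,0x72,0xf8,0x4f}
#1 dst[0x04+3] := {0x72,0xf8,0x4f}
#2 dst[0x17+3] := {0x94,0x7b,0x7e}
#3 dst[0x0c+7] := {0x04,0x3b,0x72,0xf8,0x94,0x7b,0x7e}
#4 dst[0x08+7] := {0x04,0x3b,0x72,0xf8,0x94,0x7b,0x7e}
#5 dst[0x16+3] := {0x34,0x72,0xf8}
query mem[0x05]=0xf8, mem[0x13]=0x04, mem[0x0d]=0x7b, mem[0x12]=0x7e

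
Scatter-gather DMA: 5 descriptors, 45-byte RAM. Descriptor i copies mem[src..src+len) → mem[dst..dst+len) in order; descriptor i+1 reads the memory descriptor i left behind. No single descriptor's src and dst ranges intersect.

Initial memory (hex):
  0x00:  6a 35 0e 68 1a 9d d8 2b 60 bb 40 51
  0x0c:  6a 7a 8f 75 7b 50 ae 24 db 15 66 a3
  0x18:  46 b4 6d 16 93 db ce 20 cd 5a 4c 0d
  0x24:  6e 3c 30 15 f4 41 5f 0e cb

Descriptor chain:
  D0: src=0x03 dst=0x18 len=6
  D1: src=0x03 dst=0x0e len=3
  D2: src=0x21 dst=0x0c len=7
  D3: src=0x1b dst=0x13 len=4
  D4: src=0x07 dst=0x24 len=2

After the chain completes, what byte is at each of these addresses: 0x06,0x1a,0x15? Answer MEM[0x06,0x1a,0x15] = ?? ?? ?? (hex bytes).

MEM[0x06,0x1a,0x15] = d8 9d 60

  after D0: wrote 6B at 0x18 = 681a9dd82b60
  after D1: wrote 3B at 0x0e = 681a9d
  after D2: wrote 7B at 0x0c = 5a4c0d6e3c3015
  after D3: wrote 4B at 0x13 = d82b60ce
  after D4: wrote 2B at 0x24 = 2b60
query mem[0x06]=0xd8, mem[0x1a]=0x9d, mem[0x15]=0x60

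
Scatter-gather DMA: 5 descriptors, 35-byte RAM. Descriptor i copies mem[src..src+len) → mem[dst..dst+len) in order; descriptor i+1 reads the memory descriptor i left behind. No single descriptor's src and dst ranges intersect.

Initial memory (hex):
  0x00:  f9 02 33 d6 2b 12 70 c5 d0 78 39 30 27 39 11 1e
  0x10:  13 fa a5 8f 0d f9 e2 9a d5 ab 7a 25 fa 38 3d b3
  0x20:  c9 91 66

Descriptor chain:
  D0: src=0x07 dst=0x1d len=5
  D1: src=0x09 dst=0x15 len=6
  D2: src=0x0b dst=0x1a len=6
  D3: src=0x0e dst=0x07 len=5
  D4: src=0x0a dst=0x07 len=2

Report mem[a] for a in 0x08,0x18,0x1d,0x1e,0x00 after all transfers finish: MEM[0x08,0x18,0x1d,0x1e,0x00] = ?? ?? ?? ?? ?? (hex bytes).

MEM[0x08,0x18,0x1d,0x1e,0x00] = a5 27 11 1e f9

[0] 0x07->0x1d len=5 : c5 d0 78 39 30
[1] 0x09->0x15 len=6 : 78 39 30 27 39 11
[2] 0x0b->0x1a len=6 : 30 27 39 11 1e 13
[3] 0x0e->0x07 len=5 : 11 1e 13 fa a5
[4] 0x0a->0x07 len=2 : fa a5
query mem[0x08]=0xa5, mem[0x18]=0x27, mem[0x1d]=0x11, mem[0x1e]=0x1e, mem[0x00]=0xf9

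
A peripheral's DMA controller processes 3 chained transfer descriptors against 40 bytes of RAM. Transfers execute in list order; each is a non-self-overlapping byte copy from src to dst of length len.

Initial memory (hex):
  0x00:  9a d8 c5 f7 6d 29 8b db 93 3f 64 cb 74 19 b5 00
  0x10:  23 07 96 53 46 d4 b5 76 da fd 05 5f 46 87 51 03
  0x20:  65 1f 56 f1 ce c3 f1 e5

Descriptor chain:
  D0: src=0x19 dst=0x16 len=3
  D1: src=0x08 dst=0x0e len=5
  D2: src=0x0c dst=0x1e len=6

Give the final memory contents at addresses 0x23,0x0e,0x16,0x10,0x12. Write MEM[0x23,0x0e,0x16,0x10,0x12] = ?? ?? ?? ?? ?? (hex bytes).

MEM[0x23,0x0e,0x16,0x10,0x12] = cb 93 fd 64 74

[0] 0x19->0x16 len=3 : fd 05 5f
[1] 0x08->0x0e len=5 : 93 3f 64 cb 74
[2] 0x0c->0x1e len=6 : 74 19 93 3f 64 cb
query mem[0x23]=0xcb, mem[0x0e]=0x93, mem[0x16]=0xfd, mem[0x10]=0x64, mem[0x12]=0x74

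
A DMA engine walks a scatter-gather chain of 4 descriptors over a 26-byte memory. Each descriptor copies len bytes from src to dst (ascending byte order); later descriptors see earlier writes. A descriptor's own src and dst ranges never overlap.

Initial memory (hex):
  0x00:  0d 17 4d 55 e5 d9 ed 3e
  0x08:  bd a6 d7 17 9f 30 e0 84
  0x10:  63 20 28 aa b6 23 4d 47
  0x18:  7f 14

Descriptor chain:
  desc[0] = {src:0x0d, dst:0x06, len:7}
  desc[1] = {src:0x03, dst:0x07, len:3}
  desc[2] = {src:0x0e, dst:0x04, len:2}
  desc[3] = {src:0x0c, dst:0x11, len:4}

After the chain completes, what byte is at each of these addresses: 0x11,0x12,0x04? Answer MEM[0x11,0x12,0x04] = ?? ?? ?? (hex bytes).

D0: mem[0x06..0x0c] <- [30 e0 84 63 20 28 aa]
D1: mem[0x07..0x09] <- [55 e5 d9]
D2: mem[0x04..0x05] <- [e0 84]
D3: mem[0x11..0x14] <- [aa 30 e0 84]
query mem[0x11]=0xaa, mem[0x12]=0x30, mem[0x04]=0xe0

MEM[0x11,0x12,0x04] = aa 30 e0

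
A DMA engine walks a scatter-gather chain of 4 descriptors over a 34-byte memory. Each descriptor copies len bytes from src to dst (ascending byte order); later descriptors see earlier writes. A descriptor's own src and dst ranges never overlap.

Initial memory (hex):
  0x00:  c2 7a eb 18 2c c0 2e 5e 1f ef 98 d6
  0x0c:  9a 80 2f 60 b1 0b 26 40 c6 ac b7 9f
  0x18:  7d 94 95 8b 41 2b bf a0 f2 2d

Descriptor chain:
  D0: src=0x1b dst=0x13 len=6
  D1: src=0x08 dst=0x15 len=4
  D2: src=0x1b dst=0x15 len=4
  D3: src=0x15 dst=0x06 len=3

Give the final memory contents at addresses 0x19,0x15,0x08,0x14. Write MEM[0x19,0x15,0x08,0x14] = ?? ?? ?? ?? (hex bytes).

#0 dst[0x13+6] := {0x8b,0x41,0x2b,0xbf,0xa0,0xf2}
#1 dst[0x15+4] := {0x1f,0xef,0x98,0xd6}
#2 dst[0x15+4] := {0x8b,0x41,0x2b,0xbf}
#3 dst[0x06+3] := {0x8b,0x41,0x2b}
query mem[0x19]=0x94, mem[0x15]=0x8b, mem[0x08]=0x2b, mem[0x14]=0x41

MEM[0x19,0x15,0x08,0x14] = 94 8b 2b 41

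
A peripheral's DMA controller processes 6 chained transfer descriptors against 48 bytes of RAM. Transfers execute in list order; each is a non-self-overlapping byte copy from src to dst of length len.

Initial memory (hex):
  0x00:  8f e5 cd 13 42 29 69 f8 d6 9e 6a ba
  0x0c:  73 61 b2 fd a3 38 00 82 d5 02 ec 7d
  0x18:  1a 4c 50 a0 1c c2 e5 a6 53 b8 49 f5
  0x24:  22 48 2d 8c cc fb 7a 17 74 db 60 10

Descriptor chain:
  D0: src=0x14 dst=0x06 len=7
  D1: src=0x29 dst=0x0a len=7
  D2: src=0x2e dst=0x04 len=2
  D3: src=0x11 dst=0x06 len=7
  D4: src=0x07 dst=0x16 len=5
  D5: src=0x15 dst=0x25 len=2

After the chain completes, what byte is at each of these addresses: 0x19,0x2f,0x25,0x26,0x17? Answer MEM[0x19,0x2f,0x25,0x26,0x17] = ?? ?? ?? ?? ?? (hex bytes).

  after D0: wrote 7B at 0x06 = d502ec7d1a4c50
  after D1: wrote 7B at 0x0a = fb7a1774db6010
  after D2: wrote 2B at 0x04 = 6010
  after D3: wrote 7B at 0x06 = 380082d502ec7d
  after D4: wrote 5B at 0x16 = 0082d502ec
  after D5: wrote 2B at 0x25 = 0200
query mem[0x19]=0x02, mem[0x2f]=0x10, mem[0x25]=0x02, mem[0x26]=0x00, mem[0x17]=0x82

MEM[0x19,0x2f,0x25,0x26,0x17] = 02 10 02 00 82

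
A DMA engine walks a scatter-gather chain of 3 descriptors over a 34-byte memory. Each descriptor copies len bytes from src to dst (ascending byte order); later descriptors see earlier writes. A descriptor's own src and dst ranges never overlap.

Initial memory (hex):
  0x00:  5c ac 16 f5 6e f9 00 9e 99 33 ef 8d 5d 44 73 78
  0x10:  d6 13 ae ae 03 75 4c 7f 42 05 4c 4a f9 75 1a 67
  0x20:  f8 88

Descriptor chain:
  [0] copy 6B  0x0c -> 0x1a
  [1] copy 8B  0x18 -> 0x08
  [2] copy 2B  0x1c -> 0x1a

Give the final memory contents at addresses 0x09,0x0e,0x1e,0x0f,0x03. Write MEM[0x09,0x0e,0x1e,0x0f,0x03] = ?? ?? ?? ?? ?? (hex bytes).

MEM[0x09,0x0e,0x1e,0x0f,0x03] = 05 d6 d6 13 f5

[0] 0x0c->0x1a len=6 : 5d 44 73 78 d6 13
[1] 0x18->0x08 len=8 : 42 05 5d 44 73 78 d6 13
[2] 0x1c->0x1a len=2 : 73 78
query mem[0x09]=0x05, mem[0x0e]=0xd6, mem[0x1e]=0xd6, mem[0x0f]=0x13, mem[0x03]=0xf5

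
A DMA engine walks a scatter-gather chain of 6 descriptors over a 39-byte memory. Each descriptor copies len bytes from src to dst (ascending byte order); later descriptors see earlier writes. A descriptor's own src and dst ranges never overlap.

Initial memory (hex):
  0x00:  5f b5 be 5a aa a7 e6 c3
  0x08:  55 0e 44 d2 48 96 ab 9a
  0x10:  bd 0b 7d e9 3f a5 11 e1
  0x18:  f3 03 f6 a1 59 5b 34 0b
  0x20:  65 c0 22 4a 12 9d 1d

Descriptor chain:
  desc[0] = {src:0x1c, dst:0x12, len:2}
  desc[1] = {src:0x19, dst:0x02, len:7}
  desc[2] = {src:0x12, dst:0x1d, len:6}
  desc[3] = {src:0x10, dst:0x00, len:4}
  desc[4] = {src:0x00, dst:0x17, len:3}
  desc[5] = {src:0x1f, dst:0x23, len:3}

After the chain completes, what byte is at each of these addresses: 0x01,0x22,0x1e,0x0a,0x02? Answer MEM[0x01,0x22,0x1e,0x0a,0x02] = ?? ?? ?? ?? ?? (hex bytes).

[0] 0x1c->0x12 len=2 : 59 5b
[1] 0x19->0x02 len=7 : 03 f6 a1 59 5b 34 0b
[2] 0x12->0x1d len=6 : 59 5b 3f a5 11 e1
[3] 0x10->0x00 len=4 : bd 0b 59 5b
[4] 0x00->0x17 len=3 : bd 0b 59
[5] 0x1f->0x23 len=3 : 3f a5 11
query mem[0x01]=0x0b, mem[0x22]=0xe1, mem[0x1e]=0x5b, mem[0x0a]=0x44, mem[0x02]=0x59

MEM[0x01,0x22,0x1e,0x0a,0x02] = 0b e1 5b 44 59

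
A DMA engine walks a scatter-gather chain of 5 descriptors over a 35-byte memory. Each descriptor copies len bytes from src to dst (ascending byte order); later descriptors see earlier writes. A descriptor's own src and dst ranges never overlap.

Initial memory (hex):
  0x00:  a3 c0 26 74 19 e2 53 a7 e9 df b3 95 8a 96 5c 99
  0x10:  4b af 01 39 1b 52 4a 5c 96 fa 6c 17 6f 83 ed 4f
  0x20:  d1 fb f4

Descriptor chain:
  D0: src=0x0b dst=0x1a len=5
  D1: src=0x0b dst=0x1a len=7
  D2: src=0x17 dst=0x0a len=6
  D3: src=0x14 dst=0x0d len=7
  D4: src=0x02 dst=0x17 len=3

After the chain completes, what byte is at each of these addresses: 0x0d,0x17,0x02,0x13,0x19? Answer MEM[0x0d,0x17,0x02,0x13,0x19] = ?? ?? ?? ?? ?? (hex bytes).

MEM[0x0d,0x17,0x02,0x13,0x19] = 1b 26 26 95 19

[0] 0x0b->0x1a len=5 : 95 8a 96 5c 99
[1] 0x0b->0x1a len=7 : 95 8a 96 5c 99 4b af
[2] 0x17->0x0a len=6 : 5c 96 fa 95 8a 96
[3] 0x14->0x0d len=7 : 1b 52 4a 5c 96 fa 95
[4] 0x02->0x17 len=3 : 26 74 19
query mem[0x0d]=0x1b, mem[0x17]=0x26, mem[0x02]=0x26, mem[0x13]=0x95, mem[0x19]=0x19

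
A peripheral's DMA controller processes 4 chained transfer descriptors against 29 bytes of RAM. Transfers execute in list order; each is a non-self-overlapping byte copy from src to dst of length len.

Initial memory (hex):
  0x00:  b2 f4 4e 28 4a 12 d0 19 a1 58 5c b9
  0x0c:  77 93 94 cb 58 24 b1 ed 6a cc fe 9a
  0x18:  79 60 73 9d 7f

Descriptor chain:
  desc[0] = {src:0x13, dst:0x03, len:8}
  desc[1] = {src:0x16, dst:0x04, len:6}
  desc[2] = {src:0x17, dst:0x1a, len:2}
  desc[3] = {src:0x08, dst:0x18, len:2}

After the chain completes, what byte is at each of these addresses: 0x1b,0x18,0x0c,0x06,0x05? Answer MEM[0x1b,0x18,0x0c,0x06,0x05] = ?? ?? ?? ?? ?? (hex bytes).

[0] 0x13->0x03 len=8 : ed 6a cc fe 9a 79 60 73
[1] 0x16->0x04 len=6 : fe 9a 79 60 73 9d
[2] 0x17->0x1a len=2 : 9a 79
[3] 0x08->0x18 len=2 : 73 9d
query mem[0x1b]=0x79, mem[0x18]=0x73, mem[0x0c]=0x77, mem[0x06]=0x79, mem[0x05]=0x9a

MEM[0x1b,0x18,0x0c,0x06,0x05] = 79 73 77 79 9a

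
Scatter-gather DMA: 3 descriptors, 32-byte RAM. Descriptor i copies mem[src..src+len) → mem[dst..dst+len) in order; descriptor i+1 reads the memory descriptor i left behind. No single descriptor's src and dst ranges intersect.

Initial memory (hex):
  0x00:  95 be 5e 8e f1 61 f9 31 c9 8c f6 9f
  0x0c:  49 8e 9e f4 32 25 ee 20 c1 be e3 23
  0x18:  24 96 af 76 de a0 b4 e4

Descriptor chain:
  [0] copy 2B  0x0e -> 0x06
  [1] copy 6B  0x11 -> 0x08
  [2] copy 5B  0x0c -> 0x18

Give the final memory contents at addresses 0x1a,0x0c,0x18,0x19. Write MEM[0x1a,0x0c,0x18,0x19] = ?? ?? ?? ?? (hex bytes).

#0 dst[0x06+2] := {0x9e,0xf4}
#1 dst[0x08+6] := {0x25,0xee,0x20,0xc1,0xbe,0xe3}
#2 dst[0x18+5] := {0xbe,0xe3,0x9e,0xf4,0x32}
query mem[0x1a]=0x9e, mem[0x0c]=0xbe, mem[0x18]=0xbe, mem[0x19]=0xe3

MEM[0x1a,0x0c,0x18,0x19] = 9e be be e3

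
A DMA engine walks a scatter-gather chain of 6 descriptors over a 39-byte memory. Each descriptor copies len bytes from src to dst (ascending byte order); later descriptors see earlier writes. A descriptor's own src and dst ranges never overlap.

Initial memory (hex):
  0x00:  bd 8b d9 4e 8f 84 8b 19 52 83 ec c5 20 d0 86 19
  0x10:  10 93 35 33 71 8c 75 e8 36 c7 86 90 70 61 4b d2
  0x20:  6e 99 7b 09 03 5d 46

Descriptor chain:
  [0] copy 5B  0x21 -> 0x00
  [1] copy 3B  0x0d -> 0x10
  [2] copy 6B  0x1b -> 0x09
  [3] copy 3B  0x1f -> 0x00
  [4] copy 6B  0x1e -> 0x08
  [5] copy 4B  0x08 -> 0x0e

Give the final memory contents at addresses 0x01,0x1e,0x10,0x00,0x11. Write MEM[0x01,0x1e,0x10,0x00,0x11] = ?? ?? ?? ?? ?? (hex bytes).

D0: mem[0x00..0x04] <- [99 7b 09 03 5d]
D1: mem[0x10..0x12] <- [d0 86 19]
D2: mem[0x09..0x0e] <- [90 70 61 4b d2 6e]
D3: mem[0x00..0x02] <- [d2 6e 99]
D4: mem[0x08..0x0d] <- [4b d2 6e 99 7b 09]
D5: mem[0x0e..0x11] <- [4b d2 6e 99]
query mem[0x01]=0x6e, mem[0x1e]=0x4b, mem[0x10]=0x6e, mem[0x00]=0xd2, mem[0x11]=0x99

MEM[0x01,0x1e,0x10,0x00,0x11] = 6e 4b 6e d2 99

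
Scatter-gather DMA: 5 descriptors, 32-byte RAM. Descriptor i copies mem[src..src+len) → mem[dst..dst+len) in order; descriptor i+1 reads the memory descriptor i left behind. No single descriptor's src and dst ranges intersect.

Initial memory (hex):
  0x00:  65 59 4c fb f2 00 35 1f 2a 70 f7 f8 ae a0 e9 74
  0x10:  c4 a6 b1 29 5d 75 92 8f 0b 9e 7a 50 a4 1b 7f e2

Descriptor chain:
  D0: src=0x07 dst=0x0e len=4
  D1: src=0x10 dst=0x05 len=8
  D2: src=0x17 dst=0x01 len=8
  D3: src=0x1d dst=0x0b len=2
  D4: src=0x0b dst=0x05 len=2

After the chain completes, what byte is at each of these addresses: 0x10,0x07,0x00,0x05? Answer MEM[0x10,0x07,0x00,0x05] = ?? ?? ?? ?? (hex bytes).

MEM[0x10,0x07,0x00,0x05] = 70 1b 65 1b

#0 dst[0x0e+4] := {0x1f,0x2a,0x70,0xf7}
#1 dst[0x05+8] := {0x70,0xf7,0xb1,0x29,0x5d,0x75,0x92,0x8f}
#2 dst[0x01+8] := {0x8f,0x0b,0x9e,0x7a,0x50,0xa4,0x1b,0x7f}
#3 dst[0x0b+2] := {0x1b,0x7f}
#4 dst[0x05+2] := {0x1b,0x7f}
query mem[0x10]=0x70, mem[0x07]=0x1b, mem[0x00]=0x65, mem[0x05]=0x1b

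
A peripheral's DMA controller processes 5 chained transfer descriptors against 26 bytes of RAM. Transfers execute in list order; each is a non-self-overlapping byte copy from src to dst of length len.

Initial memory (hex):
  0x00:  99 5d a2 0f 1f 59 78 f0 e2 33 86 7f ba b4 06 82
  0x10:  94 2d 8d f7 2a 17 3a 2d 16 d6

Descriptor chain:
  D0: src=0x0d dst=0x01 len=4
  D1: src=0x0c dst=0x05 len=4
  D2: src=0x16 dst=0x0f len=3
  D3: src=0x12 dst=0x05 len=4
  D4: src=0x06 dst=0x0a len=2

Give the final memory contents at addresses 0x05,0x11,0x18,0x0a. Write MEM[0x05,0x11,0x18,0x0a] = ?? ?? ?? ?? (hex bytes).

  after D0: wrote 4B at 0x01 = b4068294
  after D1: wrote 4B at 0x05 = bab40682
  after D2: wrote 3B at 0x0f = 3a2d16
  after D3: wrote 4B at 0x05 = 8df72a17
  after D4: wrote 2B at 0x0a = f72a
query mem[0x05]=0x8d, mem[0x11]=0x16, mem[0x18]=0x16, mem[0x0a]=0xf7

MEM[0x05,0x11,0x18,0x0a] = 8d 16 16 f7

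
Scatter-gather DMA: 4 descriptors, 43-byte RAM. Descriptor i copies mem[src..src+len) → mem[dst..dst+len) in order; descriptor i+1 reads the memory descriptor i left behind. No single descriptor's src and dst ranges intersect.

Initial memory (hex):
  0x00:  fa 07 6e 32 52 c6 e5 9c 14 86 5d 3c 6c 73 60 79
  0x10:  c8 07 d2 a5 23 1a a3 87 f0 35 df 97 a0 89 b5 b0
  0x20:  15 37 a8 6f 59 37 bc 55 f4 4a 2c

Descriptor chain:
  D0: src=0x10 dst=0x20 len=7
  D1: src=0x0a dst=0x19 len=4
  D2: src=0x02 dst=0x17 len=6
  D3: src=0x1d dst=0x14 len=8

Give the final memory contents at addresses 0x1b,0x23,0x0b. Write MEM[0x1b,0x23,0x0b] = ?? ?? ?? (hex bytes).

MEM[0x1b,0x23,0x0b] = 23 a5 3c

  after D0: wrote 7B at 0x20 = c807d2a5231aa3
  after D1: wrote 4B at 0x19 = 5d3c6c73
  after D2: wrote 6B at 0x17 = 6e3252c6e59c
  after D3: wrote 8B at 0x14 = 89b5b0c807d2a523
query mem[0x1b]=0x23, mem[0x23]=0xa5, mem[0x0b]=0x3c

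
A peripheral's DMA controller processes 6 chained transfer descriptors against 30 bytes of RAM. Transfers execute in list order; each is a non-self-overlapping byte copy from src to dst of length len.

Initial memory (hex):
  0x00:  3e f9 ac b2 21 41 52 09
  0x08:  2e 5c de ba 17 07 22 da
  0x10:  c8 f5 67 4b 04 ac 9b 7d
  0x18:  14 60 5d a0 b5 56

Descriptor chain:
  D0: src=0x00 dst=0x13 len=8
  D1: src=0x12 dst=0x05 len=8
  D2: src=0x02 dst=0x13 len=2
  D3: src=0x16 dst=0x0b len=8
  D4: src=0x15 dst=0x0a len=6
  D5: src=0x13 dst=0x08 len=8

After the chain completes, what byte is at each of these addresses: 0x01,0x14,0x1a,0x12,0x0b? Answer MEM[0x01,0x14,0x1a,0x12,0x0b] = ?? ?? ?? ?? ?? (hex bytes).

MEM[0x01,0x14,0x1a,0x12,0x0b] = f9 b2 09 56 b2

[0] 0x00->0x13 len=8 : 3e f9 ac b2 21 41 52 09
[1] 0x12->0x05 len=8 : 67 3e f9 ac b2 21 41 52
[2] 0x02->0x13 len=2 : ac b2
[3] 0x16->0x0b len=8 : b2 21 41 52 09 a0 b5 56
[4] 0x15->0x0a len=6 : ac b2 21 41 52 09
[5] 0x13->0x08 len=8 : ac b2 ac b2 21 41 52 09
query mem[0x01]=0xf9, mem[0x14]=0xb2, mem[0x1a]=0x09, mem[0x12]=0x56, mem[0x0b]=0xb2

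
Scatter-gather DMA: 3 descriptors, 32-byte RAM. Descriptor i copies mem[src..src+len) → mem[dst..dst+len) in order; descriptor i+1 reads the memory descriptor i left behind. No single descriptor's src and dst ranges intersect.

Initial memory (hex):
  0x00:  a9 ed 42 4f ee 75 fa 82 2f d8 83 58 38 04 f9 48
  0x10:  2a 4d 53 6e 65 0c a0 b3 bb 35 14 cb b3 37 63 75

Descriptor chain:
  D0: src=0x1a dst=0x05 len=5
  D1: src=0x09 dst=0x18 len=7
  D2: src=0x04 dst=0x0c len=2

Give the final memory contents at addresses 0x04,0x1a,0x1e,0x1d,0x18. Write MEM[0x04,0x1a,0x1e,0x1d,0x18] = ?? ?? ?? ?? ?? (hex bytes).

D0: mem[0x05..0x09] <- [14 cb b3 37 63]
D1: mem[0x18..0x1e] <- [63 83 58 38 04 f9 48]
D2: mem[0x0c..0x0d] <- [ee 14]
query mem[0x04]=0xee, mem[0x1a]=0x58, mem[0x1e]=0x48, mem[0x1d]=0xf9, mem[0x18]=0x63

MEM[0x04,0x1a,0x1e,0x1d,0x18] = ee 58 48 f9 63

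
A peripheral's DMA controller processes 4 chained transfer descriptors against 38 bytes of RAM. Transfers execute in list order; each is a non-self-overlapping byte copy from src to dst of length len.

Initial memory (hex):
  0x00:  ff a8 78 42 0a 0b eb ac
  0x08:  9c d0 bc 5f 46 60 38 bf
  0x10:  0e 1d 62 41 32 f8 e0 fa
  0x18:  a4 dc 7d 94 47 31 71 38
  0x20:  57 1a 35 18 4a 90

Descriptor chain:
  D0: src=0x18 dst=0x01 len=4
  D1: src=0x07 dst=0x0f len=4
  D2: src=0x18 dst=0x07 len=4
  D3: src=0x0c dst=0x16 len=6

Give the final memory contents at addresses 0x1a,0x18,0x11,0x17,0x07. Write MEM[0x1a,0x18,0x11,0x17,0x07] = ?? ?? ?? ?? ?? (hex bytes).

MEM[0x1a,0x18,0x11,0x17,0x07] = 9c 38 d0 60 a4

[0] 0x18->0x01 len=4 : a4 dc 7d 94
[1] 0x07->0x0f len=4 : ac 9c d0 bc
[2] 0x18->0x07 len=4 : a4 dc 7d 94
[3] 0x0c->0x16 len=6 : 46 60 38 ac 9c d0
query mem[0x1a]=0x9c, mem[0x18]=0x38, mem[0x11]=0xd0, mem[0x17]=0x60, mem[0x07]=0xa4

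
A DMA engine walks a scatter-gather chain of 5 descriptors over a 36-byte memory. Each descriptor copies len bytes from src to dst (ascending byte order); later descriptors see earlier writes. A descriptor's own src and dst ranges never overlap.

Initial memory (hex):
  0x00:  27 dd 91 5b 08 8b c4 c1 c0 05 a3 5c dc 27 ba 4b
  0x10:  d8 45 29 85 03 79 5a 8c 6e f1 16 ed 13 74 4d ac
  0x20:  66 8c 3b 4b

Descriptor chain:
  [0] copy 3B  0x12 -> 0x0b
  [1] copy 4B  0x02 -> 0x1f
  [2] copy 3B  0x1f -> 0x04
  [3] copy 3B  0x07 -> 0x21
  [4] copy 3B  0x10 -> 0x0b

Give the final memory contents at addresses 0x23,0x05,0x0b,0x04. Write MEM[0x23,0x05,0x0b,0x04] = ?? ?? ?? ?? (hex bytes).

#0 dst[0x0b+3] := {0x29,0x85,0x03}
#1 dst[0x1f+4] := {0x91,0x5b,0x08,0x8b}
#2 dst[0x04+3] := {0x91,0x5b,0x08}
#3 dst[0x21+3] := {0xc1,0xc0,0x05}
#4 dst[0x0b+3] := {0xd8,0x45,0x29}
query mem[0x23]=0x05, mem[0x05]=0x5b, mem[0x0b]=0xd8, mem[0x04]=0x91

MEM[0x23,0x05,0x0b,0x04] = 05 5b d8 91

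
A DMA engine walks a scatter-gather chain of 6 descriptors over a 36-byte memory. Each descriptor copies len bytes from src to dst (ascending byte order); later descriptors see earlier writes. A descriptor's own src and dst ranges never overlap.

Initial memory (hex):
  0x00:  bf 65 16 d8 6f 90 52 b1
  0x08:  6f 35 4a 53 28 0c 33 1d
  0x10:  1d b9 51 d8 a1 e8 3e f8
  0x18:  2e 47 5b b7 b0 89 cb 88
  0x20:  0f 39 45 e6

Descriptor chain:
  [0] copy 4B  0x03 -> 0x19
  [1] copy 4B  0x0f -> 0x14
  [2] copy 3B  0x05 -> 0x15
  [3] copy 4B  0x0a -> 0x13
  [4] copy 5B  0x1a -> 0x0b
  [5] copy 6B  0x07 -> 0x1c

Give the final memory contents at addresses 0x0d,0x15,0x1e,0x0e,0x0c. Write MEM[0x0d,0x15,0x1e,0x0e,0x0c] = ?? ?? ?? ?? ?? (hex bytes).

MEM[0x0d,0x15,0x1e,0x0e,0x0c] = 52 28 35 89 90

  after D0: wrote 4B at 0x19 = d86f9052
  after D1: wrote 4B at 0x14 = 1d1db951
  after D2: wrote 3B at 0x15 = 9052b1
  after D3: wrote 4B at 0x13 = 4a53280c
  after D4: wrote 5B at 0x0b = 6f905289cb
  after D5: wrote 6B at 0x1c = b16f354a6f90
query mem[0x0d]=0x52, mem[0x15]=0x28, mem[0x1e]=0x35, mem[0x0e]=0x89, mem[0x0c]=0x90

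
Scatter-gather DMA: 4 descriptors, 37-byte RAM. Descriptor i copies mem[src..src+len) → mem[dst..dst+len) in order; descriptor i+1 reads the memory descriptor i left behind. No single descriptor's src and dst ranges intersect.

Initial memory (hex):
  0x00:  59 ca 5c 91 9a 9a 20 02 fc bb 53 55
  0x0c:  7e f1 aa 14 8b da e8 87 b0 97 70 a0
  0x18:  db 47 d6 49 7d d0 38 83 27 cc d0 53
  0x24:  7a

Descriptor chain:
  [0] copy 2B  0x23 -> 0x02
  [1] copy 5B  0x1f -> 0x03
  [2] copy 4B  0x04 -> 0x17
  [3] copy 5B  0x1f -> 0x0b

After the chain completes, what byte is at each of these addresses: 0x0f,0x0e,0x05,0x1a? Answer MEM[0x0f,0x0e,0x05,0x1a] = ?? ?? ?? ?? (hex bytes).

MEM[0x0f,0x0e,0x05,0x1a] = 53 d0 cc 53

[0] 0x23->0x02 len=2 : 53 7a
[1] 0x1f->0x03 len=5 : 83 27 cc d0 53
[2] 0x04->0x17 len=4 : 27 cc d0 53
[3] 0x1f->0x0b len=5 : 83 27 cc d0 53
query mem[0x0f]=0x53, mem[0x0e]=0xd0, mem[0x05]=0xcc, mem[0x1a]=0x53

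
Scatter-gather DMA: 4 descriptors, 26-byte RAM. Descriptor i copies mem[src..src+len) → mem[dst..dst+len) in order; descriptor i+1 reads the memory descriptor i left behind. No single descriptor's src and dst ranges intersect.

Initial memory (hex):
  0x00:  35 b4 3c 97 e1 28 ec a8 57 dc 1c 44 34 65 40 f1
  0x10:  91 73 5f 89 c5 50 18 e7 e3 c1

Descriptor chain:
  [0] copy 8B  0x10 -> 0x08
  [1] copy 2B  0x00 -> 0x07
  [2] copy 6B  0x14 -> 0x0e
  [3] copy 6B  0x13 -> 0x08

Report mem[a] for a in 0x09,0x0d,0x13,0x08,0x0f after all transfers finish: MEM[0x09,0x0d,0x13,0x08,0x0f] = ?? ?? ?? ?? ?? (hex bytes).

MEM[0x09,0x0d,0x13,0x08,0x0f] = c5 e3 c1 c1 50

D0: mem[0x08..0x0f] <- [91 73 5f 89 c5 50 18 e7]
D1: mem[0x07..0x08] <- [35 b4]
D2: mem[0x0e..0x13] <- [c5 50 18 e7 e3 c1]
D3: mem[0x08..0x0d] <- [c1 c5 50 18 e7 e3]
query mem[0x09]=0xc5, mem[0x0d]=0xe3, mem[0x13]=0xc1, mem[0x08]=0xc1, mem[0x0f]=0x50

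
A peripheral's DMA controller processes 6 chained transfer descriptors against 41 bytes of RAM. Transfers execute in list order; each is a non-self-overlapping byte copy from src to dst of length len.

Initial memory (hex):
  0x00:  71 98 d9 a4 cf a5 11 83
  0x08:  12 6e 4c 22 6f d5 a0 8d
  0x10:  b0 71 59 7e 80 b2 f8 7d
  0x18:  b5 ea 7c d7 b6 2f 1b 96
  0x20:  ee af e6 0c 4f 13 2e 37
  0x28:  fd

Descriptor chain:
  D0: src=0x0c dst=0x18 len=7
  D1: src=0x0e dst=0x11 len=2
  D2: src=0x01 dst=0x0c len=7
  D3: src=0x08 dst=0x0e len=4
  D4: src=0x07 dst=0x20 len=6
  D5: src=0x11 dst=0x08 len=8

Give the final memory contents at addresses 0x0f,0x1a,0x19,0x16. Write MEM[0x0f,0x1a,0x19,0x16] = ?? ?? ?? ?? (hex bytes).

  after D0: wrote 7B at 0x18 = 6fd5a08db07159
  after D1: wrote 2B at 0x11 = a08d
  after D2: wrote 7B at 0x0c = 98d9a4cfa51183
  after D3: wrote 4B at 0x0e = 126e4c22
  after D4: wrote 6B at 0x20 = 83126e4c2298
  after D5: wrote 8B at 0x08 = 22837e80b2f87d6f
query mem[0x0f]=0x6f, mem[0x1a]=0xa0, mem[0x19]=0xd5, mem[0x16]=0xf8

MEM[0x0f,0x1a,0x19,0x16] = 6f a0 d5 f8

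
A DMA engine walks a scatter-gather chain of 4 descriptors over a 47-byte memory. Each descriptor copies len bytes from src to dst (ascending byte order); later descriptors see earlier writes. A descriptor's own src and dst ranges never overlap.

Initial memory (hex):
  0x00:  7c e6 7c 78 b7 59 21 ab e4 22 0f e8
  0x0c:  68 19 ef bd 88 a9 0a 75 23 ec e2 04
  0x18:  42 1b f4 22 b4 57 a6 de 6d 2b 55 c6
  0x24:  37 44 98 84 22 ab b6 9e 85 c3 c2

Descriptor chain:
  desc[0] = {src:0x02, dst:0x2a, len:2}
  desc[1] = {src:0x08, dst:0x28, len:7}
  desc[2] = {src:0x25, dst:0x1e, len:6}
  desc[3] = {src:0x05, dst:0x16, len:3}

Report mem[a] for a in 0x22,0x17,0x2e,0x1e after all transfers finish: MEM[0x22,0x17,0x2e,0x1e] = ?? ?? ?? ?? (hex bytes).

MEM[0x22,0x17,0x2e,0x1e] = 22 21 ef 44

#0 dst[0x2a+2] := {0x7c,0x78}
#1 dst[0x28+7] := {0xe4,0x22,0x0f,0xe8,0x68,0x19,0xef}
#2 dst[0x1e+6] := {0x44,0x98,0x84,0xe4,0x22,0x0f}
#3 dst[0x16+3] := {0x59,0x21,0xab}
query mem[0x22]=0x22, mem[0x17]=0x21, mem[0x2e]=0xef, mem[0x1e]=0x44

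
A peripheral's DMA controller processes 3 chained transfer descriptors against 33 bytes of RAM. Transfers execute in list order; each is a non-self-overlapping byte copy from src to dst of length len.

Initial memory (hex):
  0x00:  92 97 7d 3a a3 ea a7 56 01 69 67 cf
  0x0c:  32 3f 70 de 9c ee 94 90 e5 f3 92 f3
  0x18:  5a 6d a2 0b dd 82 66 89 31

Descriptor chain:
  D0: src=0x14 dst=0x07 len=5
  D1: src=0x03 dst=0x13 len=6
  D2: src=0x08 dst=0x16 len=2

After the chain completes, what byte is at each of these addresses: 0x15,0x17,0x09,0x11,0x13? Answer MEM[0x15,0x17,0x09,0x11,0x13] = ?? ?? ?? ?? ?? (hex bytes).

#0 dst[0x07+5] := {0xe5,0xf3,0x92,0xf3,0x5a}
#1 dst[0x13+6] := {0x3a,0xa3,0xea,0xa7,0xe5,0xf3}
#2 dst[0x16+2] := {0xf3,0x92}
query mem[0x15]=0xea, mem[0x17]=0x92, mem[0x09]=0x92, mem[0x11]=0xee, mem[0x13]=0x3a

MEM[0x15,0x17,0x09,0x11,0x13] = ea 92 92 ee 3a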